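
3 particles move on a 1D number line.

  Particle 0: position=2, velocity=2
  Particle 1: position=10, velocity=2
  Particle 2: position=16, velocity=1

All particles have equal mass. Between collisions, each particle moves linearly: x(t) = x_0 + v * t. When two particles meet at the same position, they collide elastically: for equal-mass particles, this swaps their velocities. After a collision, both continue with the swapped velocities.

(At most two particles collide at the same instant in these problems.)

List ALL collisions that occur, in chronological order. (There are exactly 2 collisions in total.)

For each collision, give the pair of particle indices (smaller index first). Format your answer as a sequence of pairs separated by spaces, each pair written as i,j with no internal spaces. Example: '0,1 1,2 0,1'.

Collision at t=6: particles 1 and 2 swap velocities; positions: p0=14 p1=22 p2=22; velocities now: v0=2 v1=1 v2=2
Collision at t=14: particles 0 and 1 swap velocities; positions: p0=30 p1=30 p2=38; velocities now: v0=1 v1=2 v2=2

Answer: 1,2 0,1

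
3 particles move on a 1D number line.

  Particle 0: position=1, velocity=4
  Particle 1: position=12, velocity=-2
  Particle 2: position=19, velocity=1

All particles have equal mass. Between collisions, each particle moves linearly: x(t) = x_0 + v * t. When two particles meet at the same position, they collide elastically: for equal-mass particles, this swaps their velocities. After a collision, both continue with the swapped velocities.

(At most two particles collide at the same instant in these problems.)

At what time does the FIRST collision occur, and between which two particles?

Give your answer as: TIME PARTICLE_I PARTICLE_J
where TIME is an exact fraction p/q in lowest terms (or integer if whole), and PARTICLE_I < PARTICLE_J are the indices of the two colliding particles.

Pair (0,1): pos 1,12 vel 4,-2 -> gap=11, closing at 6/unit, collide at t=11/6
Pair (1,2): pos 12,19 vel -2,1 -> not approaching (rel speed -3 <= 0)
Earliest collision: t=11/6 between 0 and 1

Answer: 11/6 0 1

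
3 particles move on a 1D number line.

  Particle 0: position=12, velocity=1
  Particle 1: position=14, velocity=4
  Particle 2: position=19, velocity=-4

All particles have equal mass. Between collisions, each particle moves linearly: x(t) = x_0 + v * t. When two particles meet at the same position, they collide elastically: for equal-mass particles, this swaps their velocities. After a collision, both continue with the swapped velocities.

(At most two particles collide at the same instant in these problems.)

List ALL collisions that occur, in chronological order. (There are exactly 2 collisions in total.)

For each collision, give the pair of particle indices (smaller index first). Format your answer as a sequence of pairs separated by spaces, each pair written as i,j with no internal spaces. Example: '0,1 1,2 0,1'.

Collision at t=5/8: particles 1 and 2 swap velocities; positions: p0=101/8 p1=33/2 p2=33/2; velocities now: v0=1 v1=-4 v2=4
Collision at t=7/5: particles 0 and 1 swap velocities; positions: p0=67/5 p1=67/5 p2=98/5; velocities now: v0=-4 v1=1 v2=4

Answer: 1,2 0,1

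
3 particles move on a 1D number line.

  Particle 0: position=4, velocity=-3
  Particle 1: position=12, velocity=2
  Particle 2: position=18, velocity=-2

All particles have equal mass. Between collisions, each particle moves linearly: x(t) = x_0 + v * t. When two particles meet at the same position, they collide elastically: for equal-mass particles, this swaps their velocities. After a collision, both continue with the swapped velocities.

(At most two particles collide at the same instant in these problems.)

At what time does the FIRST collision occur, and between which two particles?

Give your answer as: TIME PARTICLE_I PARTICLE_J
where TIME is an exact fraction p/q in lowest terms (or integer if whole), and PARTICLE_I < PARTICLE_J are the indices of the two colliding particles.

Pair (0,1): pos 4,12 vel -3,2 -> not approaching (rel speed -5 <= 0)
Pair (1,2): pos 12,18 vel 2,-2 -> gap=6, closing at 4/unit, collide at t=3/2
Earliest collision: t=3/2 between 1 and 2

Answer: 3/2 1 2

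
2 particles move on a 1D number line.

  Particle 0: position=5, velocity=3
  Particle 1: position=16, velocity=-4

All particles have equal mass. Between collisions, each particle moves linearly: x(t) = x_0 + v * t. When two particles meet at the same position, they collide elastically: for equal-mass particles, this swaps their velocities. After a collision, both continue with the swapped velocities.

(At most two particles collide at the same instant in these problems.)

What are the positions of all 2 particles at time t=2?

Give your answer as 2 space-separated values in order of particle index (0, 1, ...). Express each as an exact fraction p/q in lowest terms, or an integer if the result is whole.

Collision at t=11/7: particles 0 and 1 swap velocities; positions: p0=68/7 p1=68/7; velocities now: v0=-4 v1=3
Advance to t=2 (no further collisions before then); velocities: v0=-4 v1=3; positions = 8 11

Answer: 8 11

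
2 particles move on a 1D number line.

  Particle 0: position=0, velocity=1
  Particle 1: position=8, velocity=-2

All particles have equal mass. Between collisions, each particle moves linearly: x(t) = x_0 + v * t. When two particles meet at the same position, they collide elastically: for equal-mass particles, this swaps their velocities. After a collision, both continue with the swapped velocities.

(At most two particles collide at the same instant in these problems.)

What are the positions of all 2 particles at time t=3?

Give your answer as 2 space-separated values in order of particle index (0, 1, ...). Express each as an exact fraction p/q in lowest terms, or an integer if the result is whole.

Answer: 2 3

Derivation:
Collision at t=8/3: particles 0 and 1 swap velocities; positions: p0=8/3 p1=8/3; velocities now: v0=-2 v1=1
Advance to t=3 (no further collisions before then); velocities: v0=-2 v1=1; positions = 2 3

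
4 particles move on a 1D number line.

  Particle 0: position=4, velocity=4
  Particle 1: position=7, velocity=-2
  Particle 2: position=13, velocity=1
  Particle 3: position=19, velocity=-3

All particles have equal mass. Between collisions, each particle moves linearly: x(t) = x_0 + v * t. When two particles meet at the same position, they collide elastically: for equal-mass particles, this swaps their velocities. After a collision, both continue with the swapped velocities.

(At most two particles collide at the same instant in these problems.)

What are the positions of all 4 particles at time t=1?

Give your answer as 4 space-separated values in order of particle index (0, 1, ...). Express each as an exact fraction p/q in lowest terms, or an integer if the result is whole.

Collision at t=1/2: particles 0 and 1 swap velocities; positions: p0=6 p1=6 p2=27/2 p3=35/2; velocities now: v0=-2 v1=4 v2=1 v3=-3
Advance to t=1 (no further collisions before then); velocities: v0=-2 v1=4 v2=1 v3=-3; positions = 5 8 14 16

Answer: 5 8 14 16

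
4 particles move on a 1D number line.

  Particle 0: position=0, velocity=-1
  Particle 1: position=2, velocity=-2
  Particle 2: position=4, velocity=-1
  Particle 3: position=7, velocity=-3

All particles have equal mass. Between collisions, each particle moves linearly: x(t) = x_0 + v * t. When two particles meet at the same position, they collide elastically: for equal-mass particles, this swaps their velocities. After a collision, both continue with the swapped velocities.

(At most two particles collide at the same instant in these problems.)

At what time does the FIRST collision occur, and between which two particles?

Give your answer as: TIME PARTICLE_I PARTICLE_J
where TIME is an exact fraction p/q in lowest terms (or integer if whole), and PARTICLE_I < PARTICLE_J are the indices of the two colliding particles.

Answer: 3/2 2 3

Derivation:
Pair (0,1): pos 0,2 vel -1,-2 -> gap=2, closing at 1/unit, collide at t=2
Pair (1,2): pos 2,4 vel -2,-1 -> not approaching (rel speed -1 <= 0)
Pair (2,3): pos 4,7 vel -1,-3 -> gap=3, closing at 2/unit, collide at t=3/2
Earliest collision: t=3/2 between 2 and 3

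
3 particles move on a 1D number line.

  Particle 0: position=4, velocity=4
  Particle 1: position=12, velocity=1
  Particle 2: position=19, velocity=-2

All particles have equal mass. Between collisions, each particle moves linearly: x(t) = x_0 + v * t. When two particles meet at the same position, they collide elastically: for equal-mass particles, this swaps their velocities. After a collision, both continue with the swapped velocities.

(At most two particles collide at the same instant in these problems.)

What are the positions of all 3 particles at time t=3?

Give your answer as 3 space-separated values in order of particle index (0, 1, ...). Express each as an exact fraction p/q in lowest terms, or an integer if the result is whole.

Collision at t=7/3: particles 1 and 2 swap velocities; positions: p0=40/3 p1=43/3 p2=43/3; velocities now: v0=4 v1=-2 v2=1
Collision at t=5/2: particles 0 and 1 swap velocities; positions: p0=14 p1=14 p2=29/2; velocities now: v0=-2 v1=4 v2=1
Collision at t=8/3: particles 1 and 2 swap velocities; positions: p0=41/3 p1=44/3 p2=44/3; velocities now: v0=-2 v1=1 v2=4
Advance to t=3 (no further collisions before then); velocities: v0=-2 v1=1 v2=4; positions = 13 15 16

Answer: 13 15 16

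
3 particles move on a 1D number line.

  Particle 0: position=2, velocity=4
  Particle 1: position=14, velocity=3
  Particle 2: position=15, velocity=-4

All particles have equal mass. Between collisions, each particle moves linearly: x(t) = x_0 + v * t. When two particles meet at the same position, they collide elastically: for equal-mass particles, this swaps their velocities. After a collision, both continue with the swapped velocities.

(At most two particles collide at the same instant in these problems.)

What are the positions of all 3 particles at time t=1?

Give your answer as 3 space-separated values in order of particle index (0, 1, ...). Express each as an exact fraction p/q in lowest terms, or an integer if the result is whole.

Collision at t=1/7: particles 1 and 2 swap velocities; positions: p0=18/7 p1=101/7 p2=101/7; velocities now: v0=4 v1=-4 v2=3
Advance to t=1 (no further collisions before then); velocities: v0=4 v1=-4 v2=3; positions = 6 11 17

Answer: 6 11 17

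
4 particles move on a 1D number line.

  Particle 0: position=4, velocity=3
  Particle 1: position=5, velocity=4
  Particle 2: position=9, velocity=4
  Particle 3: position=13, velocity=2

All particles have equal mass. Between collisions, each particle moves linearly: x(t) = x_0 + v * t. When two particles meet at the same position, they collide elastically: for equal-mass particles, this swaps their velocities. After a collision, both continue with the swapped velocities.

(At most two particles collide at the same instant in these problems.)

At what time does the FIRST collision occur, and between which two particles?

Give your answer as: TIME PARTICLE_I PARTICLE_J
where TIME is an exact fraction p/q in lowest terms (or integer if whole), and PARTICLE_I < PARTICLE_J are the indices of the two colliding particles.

Pair (0,1): pos 4,5 vel 3,4 -> not approaching (rel speed -1 <= 0)
Pair (1,2): pos 5,9 vel 4,4 -> not approaching (rel speed 0 <= 0)
Pair (2,3): pos 9,13 vel 4,2 -> gap=4, closing at 2/unit, collide at t=2
Earliest collision: t=2 between 2 and 3

Answer: 2 2 3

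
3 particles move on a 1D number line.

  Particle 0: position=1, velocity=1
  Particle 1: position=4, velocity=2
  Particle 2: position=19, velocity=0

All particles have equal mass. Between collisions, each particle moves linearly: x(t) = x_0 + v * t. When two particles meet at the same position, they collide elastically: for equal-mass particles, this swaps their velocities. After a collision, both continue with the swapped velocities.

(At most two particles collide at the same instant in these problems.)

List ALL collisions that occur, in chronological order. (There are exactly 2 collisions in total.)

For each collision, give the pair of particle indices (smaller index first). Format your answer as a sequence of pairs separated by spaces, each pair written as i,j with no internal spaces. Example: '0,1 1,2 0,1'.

Answer: 1,2 0,1

Derivation:
Collision at t=15/2: particles 1 and 2 swap velocities; positions: p0=17/2 p1=19 p2=19; velocities now: v0=1 v1=0 v2=2
Collision at t=18: particles 0 and 1 swap velocities; positions: p0=19 p1=19 p2=40; velocities now: v0=0 v1=1 v2=2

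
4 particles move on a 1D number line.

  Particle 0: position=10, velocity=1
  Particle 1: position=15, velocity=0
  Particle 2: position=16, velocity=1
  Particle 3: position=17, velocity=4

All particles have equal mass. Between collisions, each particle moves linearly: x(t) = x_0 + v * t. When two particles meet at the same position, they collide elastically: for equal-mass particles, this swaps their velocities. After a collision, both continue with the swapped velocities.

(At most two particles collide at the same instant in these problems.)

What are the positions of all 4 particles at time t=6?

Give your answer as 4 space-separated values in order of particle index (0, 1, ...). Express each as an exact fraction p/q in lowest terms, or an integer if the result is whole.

Answer: 15 16 22 41

Derivation:
Collision at t=5: particles 0 and 1 swap velocities; positions: p0=15 p1=15 p2=21 p3=37; velocities now: v0=0 v1=1 v2=1 v3=4
Advance to t=6 (no further collisions before then); velocities: v0=0 v1=1 v2=1 v3=4; positions = 15 16 22 41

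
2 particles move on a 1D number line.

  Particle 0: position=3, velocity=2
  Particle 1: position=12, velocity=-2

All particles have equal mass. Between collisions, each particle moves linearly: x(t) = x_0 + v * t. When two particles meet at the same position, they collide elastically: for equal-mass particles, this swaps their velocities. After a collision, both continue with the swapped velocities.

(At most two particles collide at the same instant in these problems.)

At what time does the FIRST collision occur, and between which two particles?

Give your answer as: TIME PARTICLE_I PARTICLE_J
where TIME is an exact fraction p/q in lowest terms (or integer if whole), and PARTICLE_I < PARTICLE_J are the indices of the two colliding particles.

Answer: 9/4 0 1

Derivation:
Pair (0,1): pos 3,12 vel 2,-2 -> gap=9, closing at 4/unit, collide at t=9/4
Earliest collision: t=9/4 between 0 and 1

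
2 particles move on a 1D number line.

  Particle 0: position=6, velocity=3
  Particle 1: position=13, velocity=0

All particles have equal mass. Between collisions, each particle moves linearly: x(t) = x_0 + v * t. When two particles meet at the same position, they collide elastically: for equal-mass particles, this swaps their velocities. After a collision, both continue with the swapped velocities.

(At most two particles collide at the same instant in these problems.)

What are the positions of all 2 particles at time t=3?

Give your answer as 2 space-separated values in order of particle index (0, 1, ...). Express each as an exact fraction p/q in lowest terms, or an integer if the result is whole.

Collision at t=7/3: particles 0 and 1 swap velocities; positions: p0=13 p1=13; velocities now: v0=0 v1=3
Advance to t=3 (no further collisions before then); velocities: v0=0 v1=3; positions = 13 15

Answer: 13 15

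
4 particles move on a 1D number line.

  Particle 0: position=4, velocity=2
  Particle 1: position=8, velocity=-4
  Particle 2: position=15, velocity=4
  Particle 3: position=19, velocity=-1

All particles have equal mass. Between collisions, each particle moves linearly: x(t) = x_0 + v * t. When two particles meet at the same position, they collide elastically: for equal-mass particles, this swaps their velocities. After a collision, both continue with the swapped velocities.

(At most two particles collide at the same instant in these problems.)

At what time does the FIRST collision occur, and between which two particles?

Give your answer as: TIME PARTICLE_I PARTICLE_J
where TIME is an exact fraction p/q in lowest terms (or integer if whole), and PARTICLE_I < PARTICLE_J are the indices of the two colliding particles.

Answer: 2/3 0 1

Derivation:
Pair (0,1): pos 4,8 vel 2,-4 -> gap=4, closing at 6/unit, collide at t=2/3
Pair (1,2): pos 8,15 vel -4,4 -> not approaching (rel speed -8 <= 0)
Pair (2,3): pos 15,19 vel 4,-1 -> gap=4, closing at 5/unit, collide at t=4/5
Earliest collision: t=2/3 between 0 and 1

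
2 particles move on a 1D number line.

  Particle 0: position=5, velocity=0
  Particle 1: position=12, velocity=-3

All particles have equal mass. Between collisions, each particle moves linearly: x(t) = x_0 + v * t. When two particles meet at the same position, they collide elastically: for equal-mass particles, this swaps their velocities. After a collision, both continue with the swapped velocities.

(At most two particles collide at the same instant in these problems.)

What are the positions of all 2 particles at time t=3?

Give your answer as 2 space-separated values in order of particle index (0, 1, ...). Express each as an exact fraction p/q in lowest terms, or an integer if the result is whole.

Answer: 3 5

Derivation:
Collision at t=7/3: particles 0 and 1 swap velocities; positions: p0=5 p1=5; velocities now: v0=-3 v1=0
Advance to t=3 (no further collisions before then); velocities: v0=-3 v1=0; positions = 3 5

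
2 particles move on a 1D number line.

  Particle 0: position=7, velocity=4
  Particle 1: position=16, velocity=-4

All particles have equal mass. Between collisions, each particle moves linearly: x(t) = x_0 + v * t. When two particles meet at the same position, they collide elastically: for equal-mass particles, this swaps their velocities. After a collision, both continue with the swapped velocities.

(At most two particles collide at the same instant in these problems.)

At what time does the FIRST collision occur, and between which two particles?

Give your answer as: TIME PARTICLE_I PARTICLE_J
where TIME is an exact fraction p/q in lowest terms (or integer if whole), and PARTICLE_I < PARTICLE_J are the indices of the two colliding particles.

Answer: 9/8 0 1

Derivation:
Pair (0,1): pos 7,16 vel 4,-4 -> gap=9, closing at 8/unit, collide at t=9/8
Earliest collision: t=9/8 between 0 and 1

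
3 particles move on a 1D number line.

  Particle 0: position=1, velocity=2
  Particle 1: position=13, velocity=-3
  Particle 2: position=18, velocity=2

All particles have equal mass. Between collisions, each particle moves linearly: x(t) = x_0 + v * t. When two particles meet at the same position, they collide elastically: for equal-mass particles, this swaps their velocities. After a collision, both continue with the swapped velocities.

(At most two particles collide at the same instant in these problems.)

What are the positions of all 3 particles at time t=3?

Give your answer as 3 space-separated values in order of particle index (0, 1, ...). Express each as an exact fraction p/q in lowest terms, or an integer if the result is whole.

Collision at t=12/5: particles 0 and 1 swap velocities; positions: p0=29/5 p1=29/5 p2=114/5; velocities now: v0=-3 v1=2 v2=2
Advance to t=3 (no further collisions before then); velocities: v0=-3 v1=2 v2=2; positions = 4 7 24

Answer: 4 7 24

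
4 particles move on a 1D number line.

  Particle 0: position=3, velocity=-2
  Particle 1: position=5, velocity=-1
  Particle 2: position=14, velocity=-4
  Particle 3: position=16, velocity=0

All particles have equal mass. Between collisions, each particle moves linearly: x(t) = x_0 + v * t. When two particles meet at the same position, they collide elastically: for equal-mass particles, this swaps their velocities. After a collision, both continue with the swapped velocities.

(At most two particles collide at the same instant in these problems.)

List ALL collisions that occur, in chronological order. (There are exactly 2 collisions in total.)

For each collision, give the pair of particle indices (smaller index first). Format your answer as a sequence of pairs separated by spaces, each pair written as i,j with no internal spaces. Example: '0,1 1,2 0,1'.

Collision at t=3: particles 1 and 2 swap velocities; positions: p0=-3 p1=2 p2=2 p3=16; velocities now: v0=-2 v1=-4 v2=-1 v3=0
Collision at t=11/2: particles 0 and 1 swap velocities; positions: p0=-8 p1=-8 p2=-1/2 p3=16; velocities now: v0=-4 v1=-2 v2=-1 v3=0

Answer: 1,2 0,1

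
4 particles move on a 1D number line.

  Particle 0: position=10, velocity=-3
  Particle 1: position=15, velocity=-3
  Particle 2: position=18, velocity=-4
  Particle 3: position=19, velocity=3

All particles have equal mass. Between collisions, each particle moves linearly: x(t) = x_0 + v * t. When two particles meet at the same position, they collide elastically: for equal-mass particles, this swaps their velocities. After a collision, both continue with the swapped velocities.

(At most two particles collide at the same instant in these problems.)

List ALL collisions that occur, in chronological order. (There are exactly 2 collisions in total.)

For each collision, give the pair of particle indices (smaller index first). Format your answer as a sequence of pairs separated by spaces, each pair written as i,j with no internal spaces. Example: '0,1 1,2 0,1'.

Answer: 1,2 0,1

Derivation:
Collision at t=3: particles 1 and 2 swap velocities; positions: p0=1 p1=6 p2=6 p3=28; velocities now: v0=-3 v1=-4 v2=-3 v3=3
Collision at t=8: particles 0 and 1 swap velocities; positions: p0=-14 p1=-14 p2=-9 p3=43; velocities now: v0=-4 v1=-3 v2=-3 v3=3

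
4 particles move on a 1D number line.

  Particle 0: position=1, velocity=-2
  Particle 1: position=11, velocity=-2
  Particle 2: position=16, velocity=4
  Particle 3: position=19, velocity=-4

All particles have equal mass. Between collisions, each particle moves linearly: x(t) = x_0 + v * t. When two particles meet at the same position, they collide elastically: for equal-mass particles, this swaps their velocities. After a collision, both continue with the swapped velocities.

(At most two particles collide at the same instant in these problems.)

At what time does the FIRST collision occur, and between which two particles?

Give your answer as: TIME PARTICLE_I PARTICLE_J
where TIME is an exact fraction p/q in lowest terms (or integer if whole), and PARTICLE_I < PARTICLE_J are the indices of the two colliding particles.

Pair (0,1): pos 1,11 vel -2,-2 -> not approaching (rel speed 0 <= 0)
Pair (1,2): pos 11,16 vel -2,4 -> not approaching (rel speed -6 <= 0)
Pair (2,3): pos 16,19 vel 4,-4 -> gap=3, closing at 8/unit, collide at t=3/8
Earliest collision: t=3/8 between 2 and 3

Answer: 3/8 2 3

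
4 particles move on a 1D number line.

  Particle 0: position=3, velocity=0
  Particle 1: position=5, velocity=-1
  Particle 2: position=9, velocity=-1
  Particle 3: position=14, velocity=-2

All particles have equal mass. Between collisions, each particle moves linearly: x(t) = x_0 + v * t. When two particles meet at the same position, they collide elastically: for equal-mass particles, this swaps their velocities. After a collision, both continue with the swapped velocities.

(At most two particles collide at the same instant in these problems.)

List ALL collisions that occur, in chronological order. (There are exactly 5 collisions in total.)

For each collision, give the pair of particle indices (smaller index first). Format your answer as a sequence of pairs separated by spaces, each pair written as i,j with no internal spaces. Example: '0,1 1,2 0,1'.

Answer: 0,1 2,3 1,2 2,3 0,1

Derivation:
Collision at t=2: particles 0 and 1 swap velocities; positions: p0=3 p1=3 p2=7 p3=10; velocities now: v0=-1 v1=0 v2=-1 v3=-2
Collision at t=5: particles 2 and 3 swap velocities; positions: p0=0 p1=3 p2=4 p3=4; velocities now: v0=-1 v1=0 v2=-2 v3=-1
Collision at t=11/2: particles 1 and 2 swap velocities; positions: p0=-1/2 p1=3 p2=3 p3=7/2; velocities now: v0=-1 v1=-2 v2=0 v3=-1
Collision at t=6: particles 2 and 3 swap velocities; positions: p0=-1 p1=2 p2=3 p3=3; velocities now: v0=-1 v1=-2 v2=-1 v3=0
Collision at t=9: particles 0 and 1 swap velocities; positions: p0=-4 p1=-4 p2=0 p3=3; velocities now: v0=-2 v1=-1 v2=-1 v3=0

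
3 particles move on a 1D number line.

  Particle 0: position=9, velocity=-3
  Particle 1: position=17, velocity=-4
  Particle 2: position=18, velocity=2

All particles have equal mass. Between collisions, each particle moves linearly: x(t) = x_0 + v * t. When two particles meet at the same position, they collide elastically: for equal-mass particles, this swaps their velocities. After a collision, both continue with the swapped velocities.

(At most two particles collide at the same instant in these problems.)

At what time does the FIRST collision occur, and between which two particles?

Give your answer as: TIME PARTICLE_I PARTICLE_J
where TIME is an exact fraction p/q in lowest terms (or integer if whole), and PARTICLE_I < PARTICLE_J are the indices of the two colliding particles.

Answer: 8 0 1

Derivation:
Pair (0,1): pos 9,17 vel -3,-4 -> gap=8, closing at 1/unit, collide at t=8
Pair (1,2): pos 17,18 vel -4,2 -> not approaching (rel speed -6 <= 0)
Earliest collision: t=8 between 0 and 1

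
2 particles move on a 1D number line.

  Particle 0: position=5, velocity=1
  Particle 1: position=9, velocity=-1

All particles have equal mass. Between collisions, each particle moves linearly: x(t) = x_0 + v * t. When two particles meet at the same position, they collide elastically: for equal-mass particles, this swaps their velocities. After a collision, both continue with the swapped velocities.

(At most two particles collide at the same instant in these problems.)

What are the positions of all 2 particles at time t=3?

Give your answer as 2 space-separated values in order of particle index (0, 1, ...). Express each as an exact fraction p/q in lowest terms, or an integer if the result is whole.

Collision at t=2: particles 0 and 1 swap velocities; positions: p0=7 p1=7; velocities now: v0=-1 v1=1
Advance to t=3 (no further collisions before then); velocities: v0=-1 v1=1; positions = 6 8

Answer: 6 8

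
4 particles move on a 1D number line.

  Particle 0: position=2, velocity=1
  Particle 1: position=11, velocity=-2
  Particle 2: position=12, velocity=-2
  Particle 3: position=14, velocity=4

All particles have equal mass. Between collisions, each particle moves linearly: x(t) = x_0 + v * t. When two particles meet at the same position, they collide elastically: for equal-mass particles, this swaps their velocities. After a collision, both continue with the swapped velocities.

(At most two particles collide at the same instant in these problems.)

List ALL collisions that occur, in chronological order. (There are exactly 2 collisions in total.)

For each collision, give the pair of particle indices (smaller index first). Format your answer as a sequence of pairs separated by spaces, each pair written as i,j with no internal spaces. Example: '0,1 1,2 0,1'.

Collision at t=3: particles 0 and 1 swap velocities; positions: p0=5 p1=5 p2=6 p3=26; velocities now: v0=-2 v1=1 v2=-2 v3=4
Collision at t=10/3: particles 1 and 2 swap velocities; positions: p0=13/3 p1=16/3 p2=16/3 p3=82/3; velocities now: v0=-2 v1=-2 v2=1 v3=4

Answer: 0,1 1,2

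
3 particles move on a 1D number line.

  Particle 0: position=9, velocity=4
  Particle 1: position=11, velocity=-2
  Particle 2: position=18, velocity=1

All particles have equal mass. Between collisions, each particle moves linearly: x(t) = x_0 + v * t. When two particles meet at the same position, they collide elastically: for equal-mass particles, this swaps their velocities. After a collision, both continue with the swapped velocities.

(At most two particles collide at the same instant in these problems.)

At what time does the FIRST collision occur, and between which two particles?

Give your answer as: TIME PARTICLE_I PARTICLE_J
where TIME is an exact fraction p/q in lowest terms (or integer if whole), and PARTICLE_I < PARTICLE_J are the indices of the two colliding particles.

Answer: 1/3 0 1

Derivation:
Pair (0,1): pos 9,11 vel 4,-2 -> gap=2, closing at 6/unit, collide at t=1/3
Pair (1,2): pos 11,18 vel -2,1 -> not approaching (rel speed -3 <= 0)
Earliest collision: t=1/3 between 0 and 1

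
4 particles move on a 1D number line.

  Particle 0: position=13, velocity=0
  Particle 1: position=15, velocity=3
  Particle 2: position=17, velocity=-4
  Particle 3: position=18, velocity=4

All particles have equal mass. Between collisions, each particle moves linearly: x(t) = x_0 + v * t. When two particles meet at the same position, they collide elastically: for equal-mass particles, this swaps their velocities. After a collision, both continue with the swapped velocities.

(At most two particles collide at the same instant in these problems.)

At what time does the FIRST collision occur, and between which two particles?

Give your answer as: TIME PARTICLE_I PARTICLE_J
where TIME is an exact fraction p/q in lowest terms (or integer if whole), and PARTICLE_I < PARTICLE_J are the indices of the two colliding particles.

Answer: 2/7 1 2

Derivation:
Pair (0,1): pos 13,15 vel 0,3 -> not approaching (rel speed -3 <= 0)
Pair (1,2): pos 15,17 vel 3,-4 -> gap=2, closing at 7/unit, collide at t=2/7
Pair (2,3): pos 17,18 vel -4,4 -> not approaching (rel speed -8 <= 0)
Earliest collision: t=2/7 between 1 and 2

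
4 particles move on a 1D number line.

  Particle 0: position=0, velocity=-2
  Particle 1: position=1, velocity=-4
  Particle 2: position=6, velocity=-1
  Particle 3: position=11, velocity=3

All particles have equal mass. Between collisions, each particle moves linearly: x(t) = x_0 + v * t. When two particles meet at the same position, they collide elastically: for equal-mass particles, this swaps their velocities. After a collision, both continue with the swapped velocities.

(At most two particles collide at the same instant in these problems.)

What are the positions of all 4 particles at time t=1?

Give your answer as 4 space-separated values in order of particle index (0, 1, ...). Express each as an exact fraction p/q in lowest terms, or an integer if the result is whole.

Collision at t=1/2: particles 0 and 1 swap velocities; positions: p0=-1 p1=-1 p2=11/2 p3=25/2; velocities now: v0=-4 v1=-2 v2=-1 v3=3
Advance to t=1 (no further collisions before then); velocities: v0=-4 v1=-2 v2=-1 v3=3; positions = -3 -2 5 14

Answer: -3 -2 5 14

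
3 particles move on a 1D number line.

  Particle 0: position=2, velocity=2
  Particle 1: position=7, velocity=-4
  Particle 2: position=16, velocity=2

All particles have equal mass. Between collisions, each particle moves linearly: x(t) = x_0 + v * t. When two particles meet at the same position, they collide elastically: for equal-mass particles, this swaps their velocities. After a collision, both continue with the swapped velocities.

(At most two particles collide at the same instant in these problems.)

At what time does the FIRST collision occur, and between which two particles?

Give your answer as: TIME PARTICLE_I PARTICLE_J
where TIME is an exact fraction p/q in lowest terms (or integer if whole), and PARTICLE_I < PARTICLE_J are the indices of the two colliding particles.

Answer: 5/6 0 1

Derivation:
Pair (0,1): pos 2,7 vel 2,-4 -> gap=5, closing at 6/unit, collide at t=5/6
Pair (1,2): pos 7,16 vel -4,2 -> not approaching (rel speed -6 <= 0)
Earliest collision: t=5/6 between 0 and 1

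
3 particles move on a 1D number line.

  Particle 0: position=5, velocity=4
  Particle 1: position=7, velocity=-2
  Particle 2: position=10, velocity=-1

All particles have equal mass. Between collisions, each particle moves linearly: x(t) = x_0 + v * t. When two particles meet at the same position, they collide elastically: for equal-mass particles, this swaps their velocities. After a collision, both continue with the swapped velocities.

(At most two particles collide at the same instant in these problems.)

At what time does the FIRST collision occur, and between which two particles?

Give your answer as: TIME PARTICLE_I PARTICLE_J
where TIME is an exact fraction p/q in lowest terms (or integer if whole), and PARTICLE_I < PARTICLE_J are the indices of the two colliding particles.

Pair (0,1): pos 5,7 vel 4,-2 -> gap=2, closing at 6/unit, collide at t=1/3
Pair (1,2): pos 7,10 vel -2,-1 -> not approaching (rel speed -1 <= 0)
Earliest collision: t=1/3 between 0 and 1

Answer: 1/3 0 1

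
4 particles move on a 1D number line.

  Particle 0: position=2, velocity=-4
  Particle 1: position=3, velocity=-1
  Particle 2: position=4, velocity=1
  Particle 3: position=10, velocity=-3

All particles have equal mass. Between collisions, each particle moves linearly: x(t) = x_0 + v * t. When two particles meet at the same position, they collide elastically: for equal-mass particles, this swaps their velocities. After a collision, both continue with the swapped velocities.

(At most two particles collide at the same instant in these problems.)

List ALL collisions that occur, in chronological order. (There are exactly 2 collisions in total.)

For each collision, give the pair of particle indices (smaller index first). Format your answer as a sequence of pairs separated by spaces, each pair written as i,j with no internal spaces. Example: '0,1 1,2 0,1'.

Answer: 2,3 1,2

Derivation:
Collision at t=3/2: particles 2 and 3 swap velocities; positions: p0=-4 p1=3/2 p2=11/2 p3=11/2; velocities now: v0=-4 v1=-1 v2=-3 v3=1
Collision at t=7/2: particles 1 and 2 swap velocities; positions: p0=-12 p1=-1/2 p2=-1/2 p3=15/2; velocities now: v0=-4 v1=-3 v2=-1 v3=1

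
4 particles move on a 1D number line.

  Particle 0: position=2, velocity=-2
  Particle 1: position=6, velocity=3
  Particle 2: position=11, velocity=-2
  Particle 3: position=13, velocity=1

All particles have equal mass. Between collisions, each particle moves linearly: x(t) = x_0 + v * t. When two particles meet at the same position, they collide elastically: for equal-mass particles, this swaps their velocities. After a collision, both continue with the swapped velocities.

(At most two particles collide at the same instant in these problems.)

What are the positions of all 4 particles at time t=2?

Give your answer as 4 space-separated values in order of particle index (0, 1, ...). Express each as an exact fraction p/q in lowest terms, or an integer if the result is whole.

Collision at t=1: particles 1 and 2 swap velocities; positions: p0=0 p1=9 p2=9 p3=14; velocities now: v0=-2 v1=-2 v2=3 v3=1
Advance to t=2 (no further collisions before then); velocities: v0=-2 v1=-2 v2=3 v3=1; positions = -2 7 12 15

Answer: -2 7 12 15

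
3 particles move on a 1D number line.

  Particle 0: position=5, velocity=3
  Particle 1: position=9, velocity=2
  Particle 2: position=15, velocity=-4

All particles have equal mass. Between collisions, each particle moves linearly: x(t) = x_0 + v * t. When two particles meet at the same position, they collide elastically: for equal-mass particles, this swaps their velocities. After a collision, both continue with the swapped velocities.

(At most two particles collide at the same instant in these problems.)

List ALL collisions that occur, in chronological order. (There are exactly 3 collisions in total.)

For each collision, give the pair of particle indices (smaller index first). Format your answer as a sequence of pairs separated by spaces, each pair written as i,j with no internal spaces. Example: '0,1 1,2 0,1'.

Collision at t=1: particles 1 and 2 swap velocities; positions: p0=8 p1=11 p2=11; velocities now: v0=3 v1=-4 v2=2
Collision at t=10/7: particles 0 and 1 swap velocities; positions: p0=65/7 p1=65/7 p2=83/7; velocities now: v0=-4 v1=3 v2=2
Collision at t=4: particles 1 and 2 swap velocities; positions: p0=-1 p1=17 p2=17; velocities now: v0=-4 v1=2 v2=3

Answer: 1,2 0,1 1,2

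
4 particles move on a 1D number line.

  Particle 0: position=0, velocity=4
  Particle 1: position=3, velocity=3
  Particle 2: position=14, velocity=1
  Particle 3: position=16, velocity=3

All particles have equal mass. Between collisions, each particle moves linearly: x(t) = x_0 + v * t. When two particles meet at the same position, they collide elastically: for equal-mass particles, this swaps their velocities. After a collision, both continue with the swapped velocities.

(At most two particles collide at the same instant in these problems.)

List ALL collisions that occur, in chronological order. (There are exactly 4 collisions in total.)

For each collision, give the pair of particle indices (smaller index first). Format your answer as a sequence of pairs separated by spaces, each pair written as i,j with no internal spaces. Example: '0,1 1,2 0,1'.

Collision at t=3: particles 0 and 1 swap velocities; positions: p0=12 p1=12 p2=17 p3=25; velocities now: v0=3 v1=4 v2=1 v3=3
Collision at t=14/3: particles 1 and 2 swap velocities; positions: p0=17 p1=56/3 p2=56/3 p3=30; velocities now: v0=3 v1=1 v2=4 v3=3
Collision at t=11/2: particles 0 and 1 swap velocities; positions: p0=39/2 p1=39/2 p2=22 p3=65/2; velocities now: v0=1 v1=3 v2=4 v3=3
Collision at t=16: particles 2 and 3 swap velocities; positions: p0=30 p1=51 p2=64 p3=64; velocities now: v0=1 v1=3 v2=3 v3=4

Answer: 0,1 1,2 0,1 2,3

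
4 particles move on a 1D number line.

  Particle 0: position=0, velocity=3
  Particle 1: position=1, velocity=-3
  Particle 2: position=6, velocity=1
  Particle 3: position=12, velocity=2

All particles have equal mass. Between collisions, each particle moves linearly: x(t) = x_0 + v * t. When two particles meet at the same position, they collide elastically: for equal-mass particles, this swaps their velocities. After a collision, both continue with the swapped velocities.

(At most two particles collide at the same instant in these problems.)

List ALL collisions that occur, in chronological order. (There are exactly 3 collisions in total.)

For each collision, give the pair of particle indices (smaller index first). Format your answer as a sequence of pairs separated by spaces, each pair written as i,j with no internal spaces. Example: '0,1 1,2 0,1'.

Answer: 0,1 1,2 2,3

Derivation:
Collision at t=1/6: particles 0 and 1 swap velocities; positions: p0=1/2 p1=1/2 p2=37/6 p3=37/3; velocities now: v0=-3 v1=3 v2=1 v3=2
Collision at t=3: particles 1 and 2 swap velocities; positions: p0=-8 p1=9 p2=9 p3=18; velocities now: v0=-3 v1=1 v2=3 v3=2
Collision at t=12: particles 2 and 3 swap velocities; positions: p0=-35 p1=18 p2=36 p3=36; velocities now: v0=-3 v1=1 v2=2 v3=3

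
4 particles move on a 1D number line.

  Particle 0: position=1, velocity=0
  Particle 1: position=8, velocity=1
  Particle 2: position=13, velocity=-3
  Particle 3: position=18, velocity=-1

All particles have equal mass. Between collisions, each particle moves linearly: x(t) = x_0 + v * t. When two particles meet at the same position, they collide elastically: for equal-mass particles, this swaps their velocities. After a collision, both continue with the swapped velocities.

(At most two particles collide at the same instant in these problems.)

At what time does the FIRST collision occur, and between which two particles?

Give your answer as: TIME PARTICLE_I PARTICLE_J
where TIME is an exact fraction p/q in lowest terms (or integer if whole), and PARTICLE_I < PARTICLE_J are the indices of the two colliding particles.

Answer: 5/4 1 2

Derivation:
Pair (0,1): pos 1,8 vel 0,1 -> not approaching (rel speed -1 <= 0)
Pair (1,2): pos 8,13 vel 1,-3 -> gap=5, closing at 4/unit, collide at t=5/4
Pair (2,3): pos 13,18 vel -3,-1 -> not approaching (rel speed -2 <= 0)
Earliest collision: t=5/4 between 1 and 2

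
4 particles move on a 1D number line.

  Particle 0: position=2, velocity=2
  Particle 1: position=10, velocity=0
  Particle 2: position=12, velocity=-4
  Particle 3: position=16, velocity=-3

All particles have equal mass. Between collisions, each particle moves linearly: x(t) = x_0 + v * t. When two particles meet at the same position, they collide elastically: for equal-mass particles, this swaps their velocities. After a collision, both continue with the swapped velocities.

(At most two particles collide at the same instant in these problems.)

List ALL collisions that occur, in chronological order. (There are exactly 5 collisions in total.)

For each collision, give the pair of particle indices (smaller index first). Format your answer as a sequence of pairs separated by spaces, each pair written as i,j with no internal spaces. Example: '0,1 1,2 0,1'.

Collision at t=1/2: particles 1 and 2 swap velocities; positions: p0=3 p1=10 p2=10 p3=29/2; velocities now: v0=2 v1=-4 v2=0 v3=-3
Collision at t=5/3: particles 0 and 1 swap velocities; positions: p0=16/3 p1=16/3 p2=10 p3=11; velocities now: v0=-4 v1=2 v2=0 v3=-3
Collision at t=2: particles 2 and 3 swap velocities; positions: p0=4 p1=6 p2=10 p3=10; velocities now: v0=-4 v1=2 v2=-3 v3=0
Collision at t=14/5: particles 1 and 2 swap velocities; positions: p0=4/5 p1=38/5 p2=38/5 p3=10; velocities now: v0=-4 v1=-3 v2=2 v3=0
Collision at t=4: particles 2 and 3 swap velocities; positions: p0=-4 p1=4 p2=10 p3=10; velocities now: v0=-4 v1=-3 v2=0 v3=2

Answer: 1,2 0,1 2,3 1,2 2,3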